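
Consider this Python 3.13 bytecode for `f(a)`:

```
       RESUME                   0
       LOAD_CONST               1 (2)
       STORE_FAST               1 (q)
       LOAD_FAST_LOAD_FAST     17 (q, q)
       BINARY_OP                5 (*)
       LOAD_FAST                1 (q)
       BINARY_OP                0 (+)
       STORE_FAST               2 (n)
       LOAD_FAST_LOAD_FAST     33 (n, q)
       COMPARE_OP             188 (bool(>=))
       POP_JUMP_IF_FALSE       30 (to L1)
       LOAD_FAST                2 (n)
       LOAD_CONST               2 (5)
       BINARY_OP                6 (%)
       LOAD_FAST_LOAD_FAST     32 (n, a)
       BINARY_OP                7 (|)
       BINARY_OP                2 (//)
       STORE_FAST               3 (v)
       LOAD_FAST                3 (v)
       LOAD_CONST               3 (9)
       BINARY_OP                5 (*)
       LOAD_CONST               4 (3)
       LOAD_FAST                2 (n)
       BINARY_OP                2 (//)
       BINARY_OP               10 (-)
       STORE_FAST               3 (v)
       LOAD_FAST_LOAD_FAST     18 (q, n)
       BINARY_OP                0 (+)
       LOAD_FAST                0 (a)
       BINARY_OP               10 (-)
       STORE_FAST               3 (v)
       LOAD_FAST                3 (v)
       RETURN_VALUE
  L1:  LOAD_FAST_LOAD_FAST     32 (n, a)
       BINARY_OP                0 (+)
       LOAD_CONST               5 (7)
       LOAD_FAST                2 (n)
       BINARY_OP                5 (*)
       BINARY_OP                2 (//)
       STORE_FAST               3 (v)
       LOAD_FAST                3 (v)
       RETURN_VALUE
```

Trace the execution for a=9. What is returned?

LOAD_CONST → push 2. Stack: [2]
STORE_FAST q → q=2. Stack: []
LOAD_FAST_LOAD_FAST q,q → push 2,2. Stack: [2, 2]
BINARY_OP * → 2 * 2 = 4. Stack: [4]
LOAD_FAST q → push 2. Stack: [4, 2]
BINARY_OP + → 4 + 2 = 6. Stack: [6]
STORE_FAST n → n=6. Stack: []
LOAD_FAST_LOAD_FAST n,q → push 6,2. Stack: [6, 2]
COMPARE_OP bool(>=) → 6 vs 2 = True. Stack: [True]
POP_JUMP_IF_FALSE → pop True; no jump. Stack: []
LOAD_FAST n → push 6. Stack: [6]
LOAD_CONST → push 5. Stack: [6, 5]
BINARY_OP % → 6 % 5 = 1. Stack: [1]
LOAD_FAST_LOAD_FAST n,a → push 6,9. Stack: [1, 6, 9]
BINARY_OP | → 6 | 9 = 15. Stack: [1, 15]
BINARY_OP // → 1 // 15 = 0. Stack: [0]
STORE_FAST v → v=0. Stack: []
LOAD_FAST v → push 0. Stack: [0]
LOAD_CONST → push 9. Stack: [0, 9]
BINARY_OP * → 0 * 9 = 0. Stack: [0]
LOAD_CONST → push 3. Stack: [0, 3]
LOAD_FAST n → push 6. Stack: [0, 3, 6]
BINARY_OP // → 3 // 6 = 0. Stack: [0, 0]
BINARY_OP - → 0 - 0 = 0. Stack: [0]
STORE_FAST v → v=0. Stack: []
LOAD_FAST_LOAD_FAST q,n → push 2,6. Stack: [2, 6]
BINARY_OP + → 2 + 6 = 8. Stack: [8]
LOAD_FAST a → push 9. Stack: [8, 9]
BINARY_OP - → 8 - 9 = -1. Stack: [-1]
STORE_FAST v → v=-1. Stack: []
LOAD_FAST v → push -1. Stack: [-1]
RETURN_VALUE → return -1.

-1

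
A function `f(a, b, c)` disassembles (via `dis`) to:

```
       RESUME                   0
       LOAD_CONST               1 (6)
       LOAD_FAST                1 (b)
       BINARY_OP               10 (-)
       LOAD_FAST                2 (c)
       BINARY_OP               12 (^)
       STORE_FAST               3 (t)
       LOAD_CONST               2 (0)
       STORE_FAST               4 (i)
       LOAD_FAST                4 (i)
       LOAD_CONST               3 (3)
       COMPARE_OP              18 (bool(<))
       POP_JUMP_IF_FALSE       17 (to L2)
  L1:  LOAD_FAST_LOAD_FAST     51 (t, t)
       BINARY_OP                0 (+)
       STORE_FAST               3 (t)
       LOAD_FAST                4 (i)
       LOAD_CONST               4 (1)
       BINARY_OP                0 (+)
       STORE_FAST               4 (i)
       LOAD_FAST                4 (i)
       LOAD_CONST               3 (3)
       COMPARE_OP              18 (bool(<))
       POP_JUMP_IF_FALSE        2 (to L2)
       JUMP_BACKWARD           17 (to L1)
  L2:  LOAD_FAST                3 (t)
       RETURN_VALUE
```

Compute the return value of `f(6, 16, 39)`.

LOAD_CONST → push 6. Stack: [6]
LOAD_FAST b → push 16. Stack: [6, 16]
BINARY_OP - → 6 - 16 = -10. Stack: [-10]
LOAD_FAST c → push 39. Stack: [-10, 39]
BINARY_OP ^ → -10 ^ 39 = -47. Stack: [-47]
STORE_FAST t → t=-47. Stack: []
LOAD_CONST → push 0. Stack: [0]
STORE_FAST i → i=0. Stack: []
LOAD_FAST i → push 0. Stack: [0]
LOAD_CONST → push 3. Stack: [0, 3]
COMPARE_OP bool(<) → 0 vs 3 = True. Stack: [True]
POP_JUMP_IF_FALSE → pop True; no jump. Stack: []
LOAD_FAST_LOAD_FAST t,t → push -47,-47. Stack: [-47, -47]
BINARY_OP + → -47 + -47 = -94. Stack: [-94]
STORE_FAST t → t=-94. Stack: []
LOAD_FAST i → push 0. Stack: [0]
LOAD_CONST → push 1. Stack: [0, 1]
BINARY_OP + → 0 + 1 = 1. Stack: [1]
STORE_FAST i → i=1. Stack: []
LOAD_FAST i → push 1. Stack: [1]
LOAD_CONST → push 3. Stack: [1, 3]
COMPARE_OP bool(<) → 1 vs 3 = True. Stack: [True]
POP_JUMP_IF_FALSE → pop True; no jump. Stack: []
LOAD_FAST_LOAD_FAST t,t → push -94,-94. Stack: [-94, -94]
BINARY_OP + → -94 + -94 = -188. Stack: [-188]
STORE_FAST t → t=-188. Stack: []
LOAD_FAST i → push 1. Stack: [1]
LOAD_CONST → push 1. Stack: [1, 1]
BINARY_OP + → 1 + 1 = 2. Stack: [2]
STORE_FAST i → i=2. Stack: []
LOAD_FAST i → push 2. Stack: [2]
LOAD_CONST → push 3. Stack: [2, 3]
COMPARE_OP bool(<) → 2 vs 3 = True. Stack: [True]
POP_JUMP_IF_FALSE → pop True; no jump. Stack: []
LOAD_FAST_LOAD_FAST t,t → push -188,-188. Stack: [-188, -188]
BINARY_OP + → -188 + -188 = -376. Stack: [-376]
STORE_FAST t → t=-376. Stack: []
LOAD_FAST i → push 2. Stack: [2]
LOAD_CONST → push 1. Stack: [2, 1]
BINARY_OP + → 2 + 1 = 3. Stack: [3]
STORE_FAST i → i=3. Stack: []
LOAD_FAST i → push 3. Stack: [3]
LOAD_CONST → push 3. Stack: [3, 3]
COMPARE_OP bool(<) → 3 vs 3 = False. Stack: [False]
POP_JUMP_IF_FALSE → pop False; jump. Stack: []
LOAD_FAST t → push -376. Stack: [-376]
RETURN_VALUE → return -376.

-376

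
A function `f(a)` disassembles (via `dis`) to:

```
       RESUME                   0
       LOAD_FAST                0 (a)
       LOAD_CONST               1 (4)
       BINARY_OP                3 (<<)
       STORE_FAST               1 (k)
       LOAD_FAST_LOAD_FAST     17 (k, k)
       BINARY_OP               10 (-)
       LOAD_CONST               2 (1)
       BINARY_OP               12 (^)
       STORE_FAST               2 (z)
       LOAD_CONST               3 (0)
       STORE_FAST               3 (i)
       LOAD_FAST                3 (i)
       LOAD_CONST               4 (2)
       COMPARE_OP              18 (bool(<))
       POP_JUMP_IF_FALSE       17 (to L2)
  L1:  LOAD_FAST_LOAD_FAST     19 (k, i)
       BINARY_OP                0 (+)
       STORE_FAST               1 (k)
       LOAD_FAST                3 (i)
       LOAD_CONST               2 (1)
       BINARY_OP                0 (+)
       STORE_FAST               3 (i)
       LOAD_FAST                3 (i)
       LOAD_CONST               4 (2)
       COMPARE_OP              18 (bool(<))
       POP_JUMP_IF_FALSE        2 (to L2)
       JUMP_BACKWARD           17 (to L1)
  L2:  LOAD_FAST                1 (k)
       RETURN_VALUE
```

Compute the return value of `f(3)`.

49

LOAD_FAST a → push 3. Stack: [3]
LOAD_CONST → push 4. Stack: [3, 4]
BINARY_OP << → 3 << 4 = 48. Stack: [48]
STORE_FAST k → k=48. Stack: []
LOAD_FAST_LOAD_FAST k,k → push 48,48. Stack: [48, 48]
BINARY_OP - → 48 - 48 = 0. Stack: [0]
LOAD_CONST → push 1. Stack: [0, 1]
BINARY_OP ^ → 0 ^ 1 = 1. Stack: [1]
STORE_FAST z → z=1. Stack: []
LOAD_CONST → push 0. Stack: [0]
STORE_FAST i → i=0. Stack: []
LOAD_FAST i → push 0. Stack: [0]
LOAD_CONST → push 2. Stack: [0, 2]
COMPARE_OP bool(<) → 0 vs 2 = True. Stack: [True]
POP_JUMP_IF_FALSE → pop True; no jump. Stack: []
LOAD_FAST_LOAD_FAST k,i → push 48,0. Stack: [48, 0]
BINARY_OP + → 48 + 0 = 48. Stack: [48]
STORE_FAST k → k=48. Stack: []
LOAD_FAST i → push 0. Stack: [0]
LOAD_CONST → push 1. Stack: [0, 1]
BINARY_OP + → 0 + 1 = 1. Stack: [1]
STORE_FAST i → i=1. Stack: []
LOAD_FAST i → push 1. Stack: [1]
LOAD_CONST → push 2. Stack: [1, 2]
COMPARE_OP bool(<) → 1 vs 2 = True. Stack: [True]
POP_JUMP_IF_FALSE → pop True; no jump. Stack: []
LOAD_FAST_LOAD_FAST k,i → push 48,1. Stack: [48, 1]
BINARY_OP + → 48 + 1 = 49. Stack: [49]
STORE_FAST k → k=49. Stack: []
LOAD_FAST i → push 1. Stack: [1]
LOAD_CONST → push 1. Stack: [1, 1]
BINARY_OP + → 1 + 1 = 2. Stack: [2]
STORE_FAST i → i=2. Stack: []
LOAD_FAST i → push 2. Stack: [2]
LOAD_CONST → push 2. Stack: [2, 2]
COMPARE_OP bool(<) → 2 vs 2 = False. Stack: [False]
POP_JUMP_IF_FALSE → pop False; jump. Stack: []
LOAD_FAST k → push 49. Stack: [49]
RETURN_VALUE → return 49.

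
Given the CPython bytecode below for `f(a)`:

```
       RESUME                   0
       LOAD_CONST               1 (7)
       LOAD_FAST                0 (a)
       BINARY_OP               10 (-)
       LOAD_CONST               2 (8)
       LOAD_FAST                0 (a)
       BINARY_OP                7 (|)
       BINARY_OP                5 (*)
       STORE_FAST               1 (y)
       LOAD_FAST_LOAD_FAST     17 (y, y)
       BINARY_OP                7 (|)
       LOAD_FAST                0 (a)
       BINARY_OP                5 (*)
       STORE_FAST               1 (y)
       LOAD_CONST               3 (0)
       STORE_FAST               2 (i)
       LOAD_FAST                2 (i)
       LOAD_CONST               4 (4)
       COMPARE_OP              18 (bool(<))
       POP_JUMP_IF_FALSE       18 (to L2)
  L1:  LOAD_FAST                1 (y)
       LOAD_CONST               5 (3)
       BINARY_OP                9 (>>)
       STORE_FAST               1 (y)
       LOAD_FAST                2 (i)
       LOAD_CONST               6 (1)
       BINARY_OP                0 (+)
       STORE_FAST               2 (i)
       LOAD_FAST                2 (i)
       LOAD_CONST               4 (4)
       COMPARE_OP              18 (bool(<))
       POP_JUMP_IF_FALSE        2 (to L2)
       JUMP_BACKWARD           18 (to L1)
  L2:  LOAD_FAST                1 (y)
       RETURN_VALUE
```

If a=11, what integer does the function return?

-1

LOAD_CONST → push 7
LOAD_FAST a → push 11
BINARY_OP - → 7 - 11 = -4
LOAD_CONST → push 8
LOAD_FAST a → push 11
BINARY_OP | → 8 | 11 = 11
BINARY_OP * → -4 * 11 = -44
STORE_FAST y → y=-44
LOAD_FAST_LOAD_FAST y,y → push -44,-44
BINARY_OP | → -44 | -44 = -44
LOAD_FAST a → push 11
BINARY_OP * → -44 * 11 = -484
STORE_FAST y → y=-484
LOAD_CONST → push 0
STORE_FAST i → i=0
LOAD_FAST i → push 0
LOAD_CONST → push 4
COMPARE_OP bool(<) → 0 vs 4 = True
POP_JUMP_IF_FALSE → pop True; no jump
LOAD_FAST y → push -484
LOAD_CONST → push 3
BINARY_OP >> → -484 >> 3 = -61
STORE_FAST y → y=-61
LOAD_FAST i → push 0
LOAD_CONST → push 1
BINARY_OP + → 0 + 1 = 1
STORE_FAST i → i=1
LOAD_FAST i → push 1
LOAD_CONST → push 4
COMPARE_OP bool(<) → 1 vs 4 = True
POP_JUMP_IF_FALSE → pop True; no jump
LOAD_FAST y → push -61
LOAD_CONST → push 3
BINARY_OP >> → -61 >> 3 = -8
STORE_FAST y → y=-8
LOAD_FAST i → push 1
LOAD_CONST → push 1
BINARY_OP + → 1 + 1 = 2
STORE_FAST i → i=2
LOAD_FAST i → push 2
LOAD_CONST → push 4
COMPARE_OP bool(<) → 2 vs 4 = True
POP_JUMP_IF_FALSE → pop True; no jump
LOAD_FAST y → push -8
LOAD_CONST → push 3
BINARY_OP >> → -8 >> 3 = -1
STORE_FAST y → y=-1
LOAD_FAST i → push 2
LOAD_CONST → push 1
BINARY_OP + → 2 + 1 = 3
STORE_FAST i → i=3
LOAD_FAST i → push 3
LOAD_CONST → push 4
COMPARE_OP bool(<) → 3 vs 4 = True
POP_JUMP_IF_FALSE → pop True; no jump
LOAD_FAST y → push -1
LOAD_CONST → push 3
BINARY_OP >> → -1 >> 3 = -1
STORE_FAST y → y=-1
LOAD_FAST i → push 3
LOAD_CONST → push 1
BINARY_OP + → 3 + 1 = 4
STORE_FAST i → i=4
LOAD_FAST i → push 4
LOAD_CONST → push 4
COMPARE_OP bool(<) → 4 vs 4 = False
POP_JUMP_IF_FALSE → pop False; jump
LOAD_FAST y → push -1
RETURN_VALUE → return -1.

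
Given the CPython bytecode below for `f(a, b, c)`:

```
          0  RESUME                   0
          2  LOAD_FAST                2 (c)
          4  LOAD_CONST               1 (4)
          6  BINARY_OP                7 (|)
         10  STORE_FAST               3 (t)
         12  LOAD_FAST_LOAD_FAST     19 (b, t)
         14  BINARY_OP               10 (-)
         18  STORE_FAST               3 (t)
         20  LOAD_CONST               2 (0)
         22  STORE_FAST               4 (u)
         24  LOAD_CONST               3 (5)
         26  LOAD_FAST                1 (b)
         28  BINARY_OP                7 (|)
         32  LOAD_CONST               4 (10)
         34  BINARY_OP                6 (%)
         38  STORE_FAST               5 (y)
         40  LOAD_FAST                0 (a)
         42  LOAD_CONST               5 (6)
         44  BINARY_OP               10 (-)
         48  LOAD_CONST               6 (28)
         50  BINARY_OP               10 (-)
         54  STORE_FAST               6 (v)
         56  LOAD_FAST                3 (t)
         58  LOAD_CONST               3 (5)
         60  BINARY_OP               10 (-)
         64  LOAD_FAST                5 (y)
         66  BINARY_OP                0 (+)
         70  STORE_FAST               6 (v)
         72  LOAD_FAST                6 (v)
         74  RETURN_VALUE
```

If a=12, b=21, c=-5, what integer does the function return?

18

LOAD_FAST c → push -5. Stack: [-5]
LOAD_CONST → push 4. Stack: [-5, 4]
BINARY_OP | → -5 | 4 = -1. Stack: [-1]
STORE_FAST t → t=-1. Stack: []
LOAD_FAST_LOAD_FAST b,t → push 21,-1. Stack: [21, -1]
BINARY_OP - → 21 - -1 = 22. Stack: [22]
STORE_FAST t → t=22. Stack: []
LOAD_CONST → push 0. Stack: [0]
STORE_FAST u → u=0. Stack: []
LOAD_CONST → push 5. Stack: [5]
LOAD_FAST b → push 21. Stack: [5, 21]
BINARY_OP | → 5 | 21 = 21. Stack: [21]
LOAD_CONST → push 10. Stack: [21, 10]
BINARY_OP % → 21 % 10 = 1. Stack: [1]
STORE_FAST y → y=1. Stack: []
LOAD_FAST a → push 12. Stack: [12]
LOAD_CONST → push 6. Stack: [12, 6]
BINARY_OP - → 12 - 6 = 6. Stack: [6]
LOAD_CONST → push 28. Stack: [6, 28]
BINARY_OP - → 6 - 28 = -22. Stack: [-22]
STORE_FAST v → v=-22. Stack: []
LOAD_FAST t → push 22. Stack: [22]
LOAD_CONST → push 5. Stack: [22, 5]
BINARY_OP - → 22 - 5 = 17. Stack: [17]
LOAD_FAST y → push 1. Stack: [17, 1]
BINARY_OP + → 17 + 1 = 18. Stack: [18]
STORE_FAST v → v=18. Stack: []
LOAD_FAST v → push 18. Stack: [18]
RETURN_VALUE → return 18.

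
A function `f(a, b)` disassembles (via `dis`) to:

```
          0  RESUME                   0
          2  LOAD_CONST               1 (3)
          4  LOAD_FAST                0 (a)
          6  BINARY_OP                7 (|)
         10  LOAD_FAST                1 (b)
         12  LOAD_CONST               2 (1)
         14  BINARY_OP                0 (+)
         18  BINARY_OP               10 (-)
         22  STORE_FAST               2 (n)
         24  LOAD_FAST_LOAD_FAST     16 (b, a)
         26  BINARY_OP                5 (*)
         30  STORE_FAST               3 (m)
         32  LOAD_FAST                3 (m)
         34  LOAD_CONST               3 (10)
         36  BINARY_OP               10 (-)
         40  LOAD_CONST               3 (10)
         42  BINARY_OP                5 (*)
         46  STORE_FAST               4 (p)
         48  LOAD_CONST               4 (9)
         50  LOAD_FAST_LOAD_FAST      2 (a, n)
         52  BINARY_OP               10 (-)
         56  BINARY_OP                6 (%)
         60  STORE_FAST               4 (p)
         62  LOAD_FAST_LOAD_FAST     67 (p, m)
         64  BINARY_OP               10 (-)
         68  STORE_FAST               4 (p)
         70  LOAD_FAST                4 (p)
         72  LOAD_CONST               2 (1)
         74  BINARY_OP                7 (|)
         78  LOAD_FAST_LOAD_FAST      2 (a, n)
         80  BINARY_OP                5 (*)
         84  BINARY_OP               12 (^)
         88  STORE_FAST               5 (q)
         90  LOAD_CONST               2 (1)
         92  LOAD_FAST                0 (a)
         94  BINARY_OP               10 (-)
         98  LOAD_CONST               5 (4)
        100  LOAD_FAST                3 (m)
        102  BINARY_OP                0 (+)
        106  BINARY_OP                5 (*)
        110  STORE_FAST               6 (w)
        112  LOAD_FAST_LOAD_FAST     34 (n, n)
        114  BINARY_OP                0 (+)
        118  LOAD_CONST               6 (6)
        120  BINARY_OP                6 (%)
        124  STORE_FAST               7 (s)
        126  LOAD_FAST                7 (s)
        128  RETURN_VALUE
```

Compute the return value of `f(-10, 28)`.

2

LOAD_CONST → push 3. Stack: [3]
LOAD_FAST a → push -10. Stack: [3, -10]
BINARY_OP | → 3 | -10 = -9. Stack: [-9]
LOAD_FAST b → push 28. Stack: [-9, 28]
LOAD_CONST → push 1. Stack: [-9, 28, 1]
BINARY_OP + → 28 + 1 = 29. Stack: [-9, 29]
BINARY_OP - → -9 - 29 = -38. Stack: [-38]
STORE_FAST n → n=-38. Stack: []
LOAD_FAST_LOAD_FAST b,a → push 28,-10. Stack: [28, -10]
BINARY_OP * → 28 * -10 = -280. Stack: [-280]
STORE_FAST m → m=-280. Stack: []
LOAD_FAST m → push -280. Stack: [-280]
LOAD_CONST → push 10. Stack: [-280, 10]
BINARY_OP - → -280 - 10 = -290. Stack: [-290]
LOAD_CONST → push 10. Stack: [-290, 10]
BINARY_OP * → -290 * 10 = -2900. Stack: [-2900]
STORE_FAST p → p=-2900. Stack: []
LOAD_CONST → push 9. Stack: [9]
LOAD_FAST_LOAD_FAST a,n → push -10,-38. Stack: [9, -10, -38]
BINARY_OP - → -10 - -38 = 28. Stack: [9, 28]
BINARY_OP % → 9 % 28 = 9. Stack: [9]
STORE_FAST p → p=9. Stack: []
LOAD_FAST_LOAD_FAST p,m → push 9,-280. Stack: [9, -280]
BINARY_OP - → 9 - -280 = 289. Stack: [289]
STORE_FAST p → p=289. Stack: []
LOAD_FAST p → push 289. Stack: [289]
LOAD_CONST → push 1. Stack: [289, 1]
BINARY_OP | → 289 | 1 = 289. Stack: [289]
LOAD_FAST_LOAD_FAST a,n → push -10,-38. Stack: [289, -10, -38]
BINARY_OP * → -10 * -38 = 380. Stack: [289, 380]
BINARY_OP ^ → 289 ^ 380 = 93. Stack: [93]
STORE_FAST q → q=93. Stack: []
LOAD_CONST → push 1. Stack: [1]
LOAD_FAST a → push -10. Stack: [1, -10]
BINARY_OP - → 1 - -10 = 11. Stack: [11]
LOAD_CONST → push 4. Stack: [11, 4]
LOAD_FAST m → push -280. Stack: [11, 4, -280]
BINARY_OP + → 4 + -280 = -276. Stack: [11, -276]
BINARY_OP * → 11 * -276 = -3036. Stack: [-3036]
STORE_FAST w → w=-3036. Stack: []
LOAD_FAST_LOAD_FAST n,n → push -38,-38. Stack: [-38, -38]
BINARY_OP + → -38 + -38 = -76. Stack: [-76]
LOAD_CONST → push 6. Stack: [-76, 6]
BINARY_OP % → -76 % 6 = 2. Stack: [2]
STORE_FAST s → s=2. Stack: []
LOAD_FAST s → push 2. Stack: [2]
RETURN_VALUE → return 2.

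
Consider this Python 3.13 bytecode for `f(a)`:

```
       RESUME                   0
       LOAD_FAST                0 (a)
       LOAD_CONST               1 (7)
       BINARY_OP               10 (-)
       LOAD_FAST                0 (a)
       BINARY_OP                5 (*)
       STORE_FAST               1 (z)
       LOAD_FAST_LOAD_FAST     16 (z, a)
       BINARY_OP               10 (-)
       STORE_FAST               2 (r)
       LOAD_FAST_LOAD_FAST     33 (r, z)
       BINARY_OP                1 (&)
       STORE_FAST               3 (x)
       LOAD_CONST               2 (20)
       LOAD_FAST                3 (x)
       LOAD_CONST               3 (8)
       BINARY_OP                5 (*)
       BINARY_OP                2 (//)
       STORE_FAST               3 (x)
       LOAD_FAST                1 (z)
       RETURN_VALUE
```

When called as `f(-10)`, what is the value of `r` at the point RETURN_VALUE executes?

LOAD_FAST a → push -10. Stack: [-10]
LOAD_CONST → push 7. Stack: [-10, 7]
BINARY_OP - → -10 - 7 = -17. Stack: [-17]
LOAD_FAST a → push -10. Stack: [-17, -10]
BINARY_OP * → -17 * -10 = 170. Stack: [170]
STORE_FAST z → z=170. Stack: []
LOAD_FAST_LOAD_FAST z,a → push 170,-10. Stack: [170, -10]
BINARY_OP - → 170 - -10 = 180. Stack: [180]
STORE_FAST r → r=180. Stack: []
LOAD_FAST_LOAD_FAST r,z → push 180,170. Stack: [180, 170]
BINARY_OP & → 180 & 170 = 160. Stack: [160]
STORE_FAST x → x=160. Stack: []
LOAD_CONST → push 20. Stack: [20]
LOAD_FAST x → push 160. Stack: [20, 160]
LOAD_CONST → push 8. Stack: [20, 160, 8]
BINARY_OP * → 160 * 8 = 1280. Stack: [20, 1280]
BINARY_OP // → 20 // 1280 = 0. Stack: [0]
STORE_FAST x → x=0. Stack: []
LOAD_FAST z → push 170. Stack: [170]
RETURN_VALUE → return 170.

180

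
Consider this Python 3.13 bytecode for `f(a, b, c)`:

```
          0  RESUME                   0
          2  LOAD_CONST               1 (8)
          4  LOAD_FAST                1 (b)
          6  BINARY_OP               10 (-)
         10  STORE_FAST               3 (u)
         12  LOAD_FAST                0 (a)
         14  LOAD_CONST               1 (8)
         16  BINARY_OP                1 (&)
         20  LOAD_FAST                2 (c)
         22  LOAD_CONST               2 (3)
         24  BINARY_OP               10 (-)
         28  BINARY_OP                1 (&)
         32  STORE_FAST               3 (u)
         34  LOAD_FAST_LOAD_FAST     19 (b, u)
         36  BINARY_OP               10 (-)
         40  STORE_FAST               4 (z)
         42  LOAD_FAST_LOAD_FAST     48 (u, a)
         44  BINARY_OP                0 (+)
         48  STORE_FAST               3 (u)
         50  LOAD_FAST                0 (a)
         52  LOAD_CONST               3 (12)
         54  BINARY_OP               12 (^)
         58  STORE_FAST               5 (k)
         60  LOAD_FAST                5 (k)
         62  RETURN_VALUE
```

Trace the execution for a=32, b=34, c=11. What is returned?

LOAD_CONST → push 8. Stack: [8]
LOAD_FAST b → push 34. Stack: [8, 34]
BINARY_OP - → 8 - 34 = -26. Stack: [-26]
STORE_FAST u → u=-26. Stack: []
LOAD_FAST a → push 32. Stack: [32]
LOAD_CONST → push 8. Stack: [32, 8]
BINARY_OP & → 32 & 8 = 0. Stack: [0]
LOAD_FAST c → push 11. Stack: [0, 11]
LOAD_CONST → push 3. Stack: [0, 11, 3]
BINARY_OP - → 11 - 3 = 8. Stack: [0, 8]
BINARY_OP & → 0 & 8 = 0. Stack: [0]
STORE_FAST u → u=0. Stack: []
LOAD_FAST_LOAD_FAST b,u → push 34,0. Stack: [34, 0]
BINARY_OP - → 34 - 0 = 34. Stack: [34]
STORE_FAST z → z=34. Stack: []
LOAD_FAST_LOAD_FAST u,a → push 0,32. Stack: [0, 32]
BINARY_OP + → 0 + 32 = 32. Stack: [32]
STORE_FAST u → u=32. Stack: []
LOAD_FAST a → push 32. Stack: [32]
LOAD_CONST → push 12. Stack: [32, 12]
BINARY_OP ^ → 32 ^ 12 = 44. Stack: [44]
STORE_FAST k → k=44. Stack: []
LOAD_FAST k → push 44. Stack: [44]
RETURN_VALUE → return 44.

44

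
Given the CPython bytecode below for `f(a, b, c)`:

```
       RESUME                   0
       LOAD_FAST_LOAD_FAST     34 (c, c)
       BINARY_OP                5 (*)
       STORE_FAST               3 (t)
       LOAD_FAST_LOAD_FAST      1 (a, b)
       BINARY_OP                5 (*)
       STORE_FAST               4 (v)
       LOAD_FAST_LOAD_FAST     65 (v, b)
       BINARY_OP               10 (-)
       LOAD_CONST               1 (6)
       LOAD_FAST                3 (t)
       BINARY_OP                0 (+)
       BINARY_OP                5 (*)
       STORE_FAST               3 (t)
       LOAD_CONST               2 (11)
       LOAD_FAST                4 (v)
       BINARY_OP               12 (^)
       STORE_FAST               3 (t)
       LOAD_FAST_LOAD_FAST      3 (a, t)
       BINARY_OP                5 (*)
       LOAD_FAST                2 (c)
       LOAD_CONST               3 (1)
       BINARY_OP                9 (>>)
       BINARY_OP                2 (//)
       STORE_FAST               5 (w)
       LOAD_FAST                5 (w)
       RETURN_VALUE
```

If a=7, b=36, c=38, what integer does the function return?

91

LOAD_FAST_LOAD_FAST c,c → push 38,38. Stack: [38, 38]
BINARY_OP * → 38 * 38 = 1444. Stack: [1444]
STORE_FAST t → t=1444. Stack: []
LOAD_FAST_LOAD_FAST a,b → push 7,36. Stack: [7, 36]
BINARY_OP * → 7 * 36 = 252. Stack: [252]
STORE_FAST v → v=252. Stack: []
LOAD_FAST_LOAD_FAST v,b → push 252,36. Stack: [252, 36]
BINARY_OP - → 252 - 36 = 216. Stack: [216]
LOAD_CONST → push 6. Stack: [216, 6]
LOAD_FAST t → push 1444. Stack: [216, 6, 1444]
BINARY_OP + → 6 + 1444 = 1450. Stack: [216, 1450]
BINARY_OP * → 216 * 1450 = 313200. Stack: [313200]
STORE_FAST t → t=313200. Stack: []
LOAD_CONST → push 11. Stack: [11]
LOAD_FAST v → push 252. Stack: [11, 252]
BINARY_OP ^ → 11 ^ 252 = 247. Stack: [247]
STORE_FAST t → t=247. Stack: []
LOAD_FAST_LOAD_FAST a,t → push 7,247. Stack: [7, 247]
BINARY_OP * → 7 * 247 = 1729. Stack: [1729]
LOAD_FAST c → push 38. Stack: [1729, 38]
LOAD_CONST → push 1. Stack: [1729, 38, 1]
BINARY_OP >> → 38 >> 1 = 19. Stack: [1729, 19]
BINARY_OP // → 1729 // 19 = 91. Stack: [91]
STORE_FAST w → w=91. Stack: []
LOAD_FAST w → push 91. Stack: [91]
RETURN_VALUE → return 91.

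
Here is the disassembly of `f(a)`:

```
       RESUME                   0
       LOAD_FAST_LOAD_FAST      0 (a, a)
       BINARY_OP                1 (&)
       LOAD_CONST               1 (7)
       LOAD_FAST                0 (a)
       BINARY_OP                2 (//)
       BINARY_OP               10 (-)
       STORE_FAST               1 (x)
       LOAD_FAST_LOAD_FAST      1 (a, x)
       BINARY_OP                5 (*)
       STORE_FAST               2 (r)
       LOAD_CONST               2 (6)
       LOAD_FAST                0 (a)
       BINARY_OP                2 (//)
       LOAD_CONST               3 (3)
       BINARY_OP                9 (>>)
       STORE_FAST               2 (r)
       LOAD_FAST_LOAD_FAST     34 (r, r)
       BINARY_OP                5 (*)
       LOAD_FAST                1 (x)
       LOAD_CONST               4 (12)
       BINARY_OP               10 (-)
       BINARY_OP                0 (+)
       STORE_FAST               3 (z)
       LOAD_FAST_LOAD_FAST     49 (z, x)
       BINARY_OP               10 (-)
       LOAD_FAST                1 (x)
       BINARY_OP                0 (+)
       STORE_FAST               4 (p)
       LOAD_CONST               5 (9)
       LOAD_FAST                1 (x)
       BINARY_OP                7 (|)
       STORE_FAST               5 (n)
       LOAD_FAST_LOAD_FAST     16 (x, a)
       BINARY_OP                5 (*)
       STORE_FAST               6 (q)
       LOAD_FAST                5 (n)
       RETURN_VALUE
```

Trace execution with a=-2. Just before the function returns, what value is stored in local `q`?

-4

LOAD_FAST_LOAD_FAST a,a → push -2,-2. Stack: [-2, -2]
BINARY_OP & → -2 & -2 = -2. Stack: [-2]
LOAD_CONST → push 7. Stack: [-2, 7]
LOAD_FAST a → push -2. Stack: [-2, 7, -2]
BINARY_OP // → 7 // -2 = -4. Stack: [-2, -4]
BINARY_OP - → -2 - -4 = 2. Stack: [2]
STORE_FAST x → x=2. Stack: []
LOAD_FAST_LOAD_FAST a,x → push -2,2. Stack: [-2, 2]
BINARY_OP * → -2 * 2 = -4. Stack: [-4]
STORE_FAST r → r=-4. Stack: []
LOAD_CONST → push 6. Stack: [6]
LOAD_FAST a → push -2. Stack: [6, -2]
BINARY_OP // → 6 // -2 = -3. Stack: [-3]
LOAD_CONST → push 3. Stack: [-3, 3]
BINARY_OP >> → -3 >> 3 = -1. Stack: [-1]
STORE_FAST r → r=-1. Stack: []
LOAD_FAST_LOAD_FAST r,r → push -1,-1. Stack: [-1, -1]
BINARY_OP * → -1 * -1 = 1. Stack: [1]
LOAD_FAST x → push 2. Stack: [1, 2]
LOAD_CONST → push 12. Stack: [1, 2, 12]
BINARY_OP - → 2 - 12 = -10. Stack: [1, -10]
BINARY_OP + → 1 + -10 = -9. Stack: [-9]
STORE_FAST z → z=-9. Stack: []
LOAD_FAST_LOAD_FAST z,x → push -9,2. Stack: [-9, 2]
BINARY_OP - → -9 - 2 = -11. Stack: [-11]
LOAD_FAST x → push 2. Stack: [-11, 2]
BINARY_OP + → -11 + 2 = -9. Stack: [-9]
STORE_FAST p → p=-9. Stack: []
LOAD_CONST → push 9. Stack: [9]
LOAD_FAST x → push 2. Stack: [9, 2]
BINARY_OP | → 9 | 2 = 11. Stack: [11]
STORE_FAST n → n=11. Stack: []
LOAD_FAST_LOAD_FAST x,a → push 2,-2. Stack: [2, -2]
BINARY_OP * → 2 * -2 = -4. Stack: [-4]
STORE_FAST q → q=-4. Stack: []
LOAD_FAST n → push 11. Stack: [11]
RETURN_VALUE → return 11.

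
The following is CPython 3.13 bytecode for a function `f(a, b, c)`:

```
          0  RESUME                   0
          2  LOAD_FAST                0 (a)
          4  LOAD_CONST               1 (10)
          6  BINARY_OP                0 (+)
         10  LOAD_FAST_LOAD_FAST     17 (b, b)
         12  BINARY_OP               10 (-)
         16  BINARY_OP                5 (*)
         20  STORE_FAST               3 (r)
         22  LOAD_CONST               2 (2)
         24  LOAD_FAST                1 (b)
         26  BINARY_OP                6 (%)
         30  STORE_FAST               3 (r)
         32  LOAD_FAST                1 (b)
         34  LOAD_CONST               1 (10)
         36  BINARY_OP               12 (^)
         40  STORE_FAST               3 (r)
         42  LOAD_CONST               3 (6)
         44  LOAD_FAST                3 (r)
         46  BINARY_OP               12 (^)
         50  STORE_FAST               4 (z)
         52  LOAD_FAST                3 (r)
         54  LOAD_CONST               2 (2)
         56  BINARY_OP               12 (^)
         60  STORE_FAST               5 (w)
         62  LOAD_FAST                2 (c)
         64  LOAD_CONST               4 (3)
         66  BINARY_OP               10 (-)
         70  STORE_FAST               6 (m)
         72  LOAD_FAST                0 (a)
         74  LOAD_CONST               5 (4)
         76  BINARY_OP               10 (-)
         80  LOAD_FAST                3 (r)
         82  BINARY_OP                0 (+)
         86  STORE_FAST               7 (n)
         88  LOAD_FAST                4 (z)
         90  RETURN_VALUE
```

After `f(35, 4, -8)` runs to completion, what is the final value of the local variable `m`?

-11

LOAD_FAST a → push 35. Stack: [35]
LOAD_CONST → push 10. Stack: [35, 10]
BINARY_OP + → 35 + 10 = 45. Stack: [45]
LOAD_FAST_LOAD_FAST b,b → push 4,4. Stack: [45, 4, 4]
BINARY_OP - → 4 - 4 = 0. Stack: [45, 0]
BINARY_OP * → 45 * 0 = 0. Stack: [0]
STORE_FAST r → r=0. Stack: []
LOAD_CONST → push 2. Stack: [2]
LOAD_FAST b → push 4. Stack: [2, 4]
BINARY_OP % → 2 % 4 = 2. Stack: [2]
STORE_FAST r → r=2. Stack: []
LOAD_FAST b → push 4. Stack: [4]
LOAD_CONST → push 10. Stack: [4, 10]
BINARY_OP ^ → 4 ^ 10 = 14. Stack: [14]
STORE_FAST r → r=14. Stack: []
LOAD_CONST → push 6. Stack: [6]
LOAD_FAST r → push 14. Stack: [6, 14]
BINARY_OP ^ → 6 ^ 14 = 8. Stack: [8]
STORE_FAST z → z=8. Stack: []
LOAD_FAST r → push 14. Stack: [14]
LOAD_CONST → push 2. Stack: [14, 2]
BINARY_OP ^ → 14 ^ 2 = 12. Stack: [12]
STORE_FAST w → w=12. Stack: []
LOAD_FAST c → push -8. Stack: [-8]
LOAD_CONST → push 3. Stack: [-8, 3]
BINARY_OP - → -8 - 3 = -11. Stack: [-11]
STORE_FAST m → m=-11. Stack: []
LOAD_FAST a → push 35. Stack: [35]
LOAD_CONST → push 4. Stack: [35, 4]
BINARY_OP - → 35 - 4 = 31. Stack: [31]
LOAD_FAST r → push 14. Stack: [31, 14]
BINARY_OP + → 31 + 14 = 45. Stack: [45]
STORE_FAST n → n=45. Stack: []
LOAD_FAST z → push 8. Stack: [8]
RETURN_VALUE → return 8.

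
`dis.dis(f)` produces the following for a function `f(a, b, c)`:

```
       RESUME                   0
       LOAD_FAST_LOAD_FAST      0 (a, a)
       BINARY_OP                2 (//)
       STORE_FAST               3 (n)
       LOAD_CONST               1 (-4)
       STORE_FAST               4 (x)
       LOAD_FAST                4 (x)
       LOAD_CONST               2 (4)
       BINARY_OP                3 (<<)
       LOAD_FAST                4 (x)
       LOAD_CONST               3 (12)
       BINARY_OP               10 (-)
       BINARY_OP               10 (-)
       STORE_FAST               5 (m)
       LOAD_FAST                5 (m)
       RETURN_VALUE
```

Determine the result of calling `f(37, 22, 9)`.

LOAD_FAST_LOAD_FAST a,a → push 37,37. Stack: [37, 37]
BINARY_OP // → 37 // 37 = 1. Stack: [1]
STORE_FAST n → n=1. Stack: []
LOAD_CONST → push -4. Stack: [-4]
STORE_FAST x → x=-4. Stack: []
LOAD_FAST x → push -4. Stack: [-4]
LOAD_CONST → push 4. Stack: [-4, 4]
BINARY_OP << → -4 << 4 = -64. Stack: [-64]
LOAD_FAST x → push -4. Stack: [-64, -4]
LOAD_CONST → push 12. Stack: [-64, -4, 12]
BINARY_OP - → -4 - 12 = -16. Stack: [-64, -16]
BINARY_OP - → -64 - -16 = -48. Stack: [-48]
STORE_FAST m → m=-48. Stack: []
LOAD_FAST m → push -48. Stack: [-48]
RETURN_VALUE → return -48.

-48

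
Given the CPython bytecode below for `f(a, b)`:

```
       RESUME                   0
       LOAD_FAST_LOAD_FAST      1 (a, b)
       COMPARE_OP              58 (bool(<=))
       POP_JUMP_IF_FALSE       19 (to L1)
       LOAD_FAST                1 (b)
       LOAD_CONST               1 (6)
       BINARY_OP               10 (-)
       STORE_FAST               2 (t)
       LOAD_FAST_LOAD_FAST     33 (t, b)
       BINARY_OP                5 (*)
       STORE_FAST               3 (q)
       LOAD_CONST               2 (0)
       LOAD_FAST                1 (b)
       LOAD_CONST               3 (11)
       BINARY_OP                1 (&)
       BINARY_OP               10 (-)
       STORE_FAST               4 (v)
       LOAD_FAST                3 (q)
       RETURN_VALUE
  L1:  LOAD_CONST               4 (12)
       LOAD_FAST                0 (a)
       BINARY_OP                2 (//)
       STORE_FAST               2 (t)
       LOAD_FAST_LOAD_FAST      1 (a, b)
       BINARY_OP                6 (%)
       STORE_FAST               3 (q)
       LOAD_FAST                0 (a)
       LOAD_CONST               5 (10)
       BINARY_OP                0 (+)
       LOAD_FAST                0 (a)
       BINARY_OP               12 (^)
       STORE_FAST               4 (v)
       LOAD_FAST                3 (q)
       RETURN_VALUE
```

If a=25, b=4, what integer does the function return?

LOAD_FAST_LOAD_FAST a,b → push 25,4. Stack: [25, 4]
COMPARE_OP bool(<=) → 25 vs 4 = False. Stack: [False]
POP_JUMP_IF_FALSE → pop False; jump. Stack: []
LOAD_CONST → push 12. Stack: [12]
LOAD_FAST a → push 25. Stack: [12, 25]
BINARY_OP // → 12 // 25 = 0. Stack: [0]
STORE_FAST t → t=0. Stack: []
LOAD_FAST_LOAD_FAST a,b → push 25,4. Stack: [25, 4]
BINARY_OP % → 25 % 4 = 1. Stack: [1]
STORE_FAST q → q=1. Stack: []
LOAD_FAST a → push 25. Stack: [25]
LOAD_CONST → push 10. Stack: [25, 10]
BINARY_OP + → 25 + 10 = 35. Stack: [35]
LOAD_FAST a → push 25. Stack: [35, 25]
BINARY_OP ^ → 35 ^ 25 = 58. Stack: [58]
STORE_FAST v → v=58. Stack: []
LOAD_FAST q → push 1. Stack: [1]
RETURN_VALUE → return 1.

1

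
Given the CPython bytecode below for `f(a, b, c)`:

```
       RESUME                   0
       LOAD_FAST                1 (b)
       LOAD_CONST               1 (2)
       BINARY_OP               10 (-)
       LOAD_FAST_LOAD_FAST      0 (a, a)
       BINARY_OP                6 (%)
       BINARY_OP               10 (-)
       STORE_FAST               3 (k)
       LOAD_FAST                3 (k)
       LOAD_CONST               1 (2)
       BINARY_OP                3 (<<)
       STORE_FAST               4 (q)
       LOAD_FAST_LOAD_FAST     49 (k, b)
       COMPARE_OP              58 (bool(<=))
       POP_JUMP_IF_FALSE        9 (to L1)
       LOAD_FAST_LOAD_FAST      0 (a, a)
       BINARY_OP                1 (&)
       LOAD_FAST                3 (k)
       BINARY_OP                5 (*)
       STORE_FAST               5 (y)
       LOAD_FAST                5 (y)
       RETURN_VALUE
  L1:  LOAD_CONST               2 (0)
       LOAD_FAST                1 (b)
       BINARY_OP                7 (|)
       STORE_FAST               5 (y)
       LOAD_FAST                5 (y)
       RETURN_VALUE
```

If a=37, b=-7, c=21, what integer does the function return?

LOAD_FAST b → push -7. Stack: [-7]
LOAD_CONST → push 2. Stack: [-7, 2]
BINARY_OP - → -7 - 2 = -9. Stack: [-9]
LOAD_FAST_LOAD_FAST a,a → push 37,37. Stack: [-9, 37, 37]
BINARY_OP % → 37 % 37 = 0. Stack: [-9, 0]
BINARY_OP - → -9 - 0 = -9. Stack: [-9]
STORE_FAST k → k=-9. Stack: []
LOAD_FAST k → push -9. Stack: [-9]
LOAD_CONST → push 2. Stack: [-9, 2]
BINARY_OP << → -9 << 2 = -36. Stack: [-36]
STORE_FAST q → q=-36. Stack: []
LOAD_FAST_LOAD_FAST k,b → push -9,-7. Stack: [-9, -7]
COMPARE_OP bool(<=) → -9 vs -7 = True. Stack: [True]
POP_JUMP_IF_FALSE → pop True; no jump. Stack: []
LOAD_FAST_LOAD_FAST a,a → push 37,37. Stack: [37, 37]
BINARY_OP & → 37 & 37 = 37. Stack: [37]
LOAD_FAST k → push -9. Stack: [37, -9]
BINARY_OP * → 37 * -9 = -333. Stack: [-333]
STORE_FAST y → y=-333. Stack: []
LOAD_FAST y → push -333. Stack: [-333]
RETURN_VALUE → return -333.

-333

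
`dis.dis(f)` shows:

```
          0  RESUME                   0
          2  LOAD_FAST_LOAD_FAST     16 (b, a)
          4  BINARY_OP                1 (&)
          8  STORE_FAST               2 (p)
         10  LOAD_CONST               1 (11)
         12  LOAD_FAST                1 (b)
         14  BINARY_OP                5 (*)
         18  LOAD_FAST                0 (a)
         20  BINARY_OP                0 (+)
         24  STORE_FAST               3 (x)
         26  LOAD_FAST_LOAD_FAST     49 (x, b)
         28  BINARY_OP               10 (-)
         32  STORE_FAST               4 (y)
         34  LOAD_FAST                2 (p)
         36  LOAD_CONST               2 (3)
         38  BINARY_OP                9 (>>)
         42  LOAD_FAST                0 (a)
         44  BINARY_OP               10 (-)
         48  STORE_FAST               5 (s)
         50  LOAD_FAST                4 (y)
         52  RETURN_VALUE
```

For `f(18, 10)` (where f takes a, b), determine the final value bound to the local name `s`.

LOAD_FAST_LOAD_FAST b,a → push 10,18. Stack: [10, 18]
BINARY_OP & → 10 & 18 = 2. Stack: [2]
STORE_FAST p → p=2. Stack: []
LOAD_CONST → push 11. Stack: [11]
LOAD_FAST b → push 10. Stack: [11, 10]
BINARY_OP * → 11 * 10 = 110. Stack: [110]
LOAD_FAST a → push 18. Stack: [110, 18]
BINARY_OP + → 110 + 18 = 128. Stack: [128]
STORE_FAST x → x=128. Stack: []
LOAD_FAST_LOAD_FAST x,b → push 128,10. Stack: [128, 10]
BINARY_OP - → 128 - 10 = 118. Stack: [118]
STORE_FAST y → y=118. Stack: []
LOAD_FAST p → push 2. Stack: [2]
LOAD_CONST → push 3. Stack: [2, 3]
BINARY_OP >> → 2 >> 3 = 0. Stack: [0]
LOAD_FAST a → push 18. Stack: [0, 18]
BINARY_OP - → 0 - 18 = -18. Stack: [-18]
STORE_FAST s → s=-18. Stack: []
LOAD_FAST y → push 118. Stack: [118]
RETURN_VALUE → return 118.

-18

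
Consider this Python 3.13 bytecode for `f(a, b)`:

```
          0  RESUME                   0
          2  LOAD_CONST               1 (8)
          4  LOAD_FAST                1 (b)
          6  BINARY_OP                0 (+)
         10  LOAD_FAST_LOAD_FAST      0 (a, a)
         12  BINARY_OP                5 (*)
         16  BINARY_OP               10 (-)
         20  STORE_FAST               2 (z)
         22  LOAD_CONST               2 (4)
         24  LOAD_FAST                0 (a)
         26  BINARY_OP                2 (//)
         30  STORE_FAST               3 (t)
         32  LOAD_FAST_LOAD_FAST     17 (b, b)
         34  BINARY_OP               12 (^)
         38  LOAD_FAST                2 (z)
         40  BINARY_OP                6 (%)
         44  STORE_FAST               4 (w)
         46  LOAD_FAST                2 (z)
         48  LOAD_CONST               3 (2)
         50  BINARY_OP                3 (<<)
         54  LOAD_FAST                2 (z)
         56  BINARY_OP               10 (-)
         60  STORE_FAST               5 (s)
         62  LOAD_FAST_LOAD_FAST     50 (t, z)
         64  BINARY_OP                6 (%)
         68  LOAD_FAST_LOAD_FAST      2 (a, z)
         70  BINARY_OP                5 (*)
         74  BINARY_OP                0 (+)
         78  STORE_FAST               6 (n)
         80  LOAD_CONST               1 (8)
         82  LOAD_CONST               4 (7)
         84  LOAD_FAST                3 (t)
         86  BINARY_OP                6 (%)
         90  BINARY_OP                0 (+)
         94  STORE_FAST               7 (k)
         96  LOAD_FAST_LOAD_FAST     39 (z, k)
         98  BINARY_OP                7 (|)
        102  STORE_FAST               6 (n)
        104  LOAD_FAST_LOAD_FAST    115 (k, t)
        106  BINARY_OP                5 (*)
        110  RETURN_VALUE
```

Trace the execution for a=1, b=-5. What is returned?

44

LOAD_CONST → push 8. Stack: [8]
LOAD_FAST b → push -5. Stack: [8, -5]
BINARY_OP + → 8 + -5 = 3. Stack: [3]
LOAD_FAST_LOAD_FAST a,a → push 1,1. Stack: [3, 1, 1]
BINARY_OP * → 1 * 1 = 1. Stack: [3, 1]
BINARY_OP - → 3 - 1 = 2. Stack: [2]
STORE_FAST z → z=2. Stack: []
LOAD_CONST → push 4. Stack: [4]
LOAD_FAST a → push 1. Stack: [4, 1]
BINARY_OP // → 4 // 1 = 4. Stack: [4]
STORE_FAST t → t=4. Stack: []
LOAD_FAST_LOAD_FAST b,b → push -5,-5. Stack: [-5, -5]
BINARY_OP ^ → -5 ^ -5 = 0. Stack: [0]
LOAD_FAST z → push 2. Stack: [0, 2]
BINARY_OP % → 0 % 2 = 0. Stack: [0]
STORE_FAST w → w=0. Stack: []
LOAD_FAST z → push 2. Stack: [2]
LOAD_CONST → push 2. Stack: [2, 2]
BINARY_OP << → 2 << 2 = 8. Stack: [8]
LOAD_FAST z → push 2. Stack: [8, 2]
BINARY_OP - → 8 - 2 = 6. Stack: [6]
STORE_FAST s → s=6. Stack: []
LOAD_FAST_LOAD_FAST t,z → push 4,2. Stack: [4, 2]
BINARY_OP % → 4 % 2 = 0. Stack: [0]
LOAD_FAST_LOAD_FAST a,z → push 1,2. Stack: [0, 1, 2]
BINARY_OP * → 1 * 2 = 2. Stack: [0, 2]
BINARY_OP + → 0 + 2 = 2. Stack: [2]
STORE_FAST n → n=2. Stack: []
LOAD_CONST → push 8. Stack: [8]
LOAD_CONST → push 7. Stack: [8, 7]
LOAD_FAST t → push 4. Stack: [8, 7, 4]
BINARY_OP % → 7 % 4 = 3. Stack: [8, 3]
BINARY_OP + → 8 + 3 = 11. Stack: [11]
STORE_FAST k → k=11. Stack: []
LOAD_FAST_LOAD_FAST z,k → push 2,11. Stack: [2, 11]
BINARY_OP | → 2 | 11 = 11. Stack: [11]
STORE_FAST n → n=11. Stack: []
LOAD_FAST_LOAD_FAST k,t → push 11,4. Stack: [11, 4]
BINARY_OP * → 11 * 4 = 44. Stack: [44]
RETURN_VALUE → return 44.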